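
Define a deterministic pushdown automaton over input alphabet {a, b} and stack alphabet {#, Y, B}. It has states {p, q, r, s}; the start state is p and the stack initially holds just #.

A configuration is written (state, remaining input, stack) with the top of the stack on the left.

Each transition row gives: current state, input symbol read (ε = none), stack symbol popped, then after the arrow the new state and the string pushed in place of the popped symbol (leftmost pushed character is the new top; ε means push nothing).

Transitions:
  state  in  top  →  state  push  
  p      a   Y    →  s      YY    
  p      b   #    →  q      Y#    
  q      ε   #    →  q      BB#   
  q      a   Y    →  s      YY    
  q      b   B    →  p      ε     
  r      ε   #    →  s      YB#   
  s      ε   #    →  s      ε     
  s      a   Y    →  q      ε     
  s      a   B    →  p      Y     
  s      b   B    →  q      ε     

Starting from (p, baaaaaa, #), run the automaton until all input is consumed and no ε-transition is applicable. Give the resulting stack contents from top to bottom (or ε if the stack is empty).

Y#

(p, baaaaaa, #)
  read b, top #: go to q, push Y# → (q, aaaaaa, Y#)
  read a, top Y: go to s, push YY → (s, aaaaa, YY#)
  read a, top Y: go to q, push ε → (q, aaaa, Y#)
  read a, top Y: go to s, push YY → (s, aaa, YY#)
  read a, top Y: go to q, push ε → (q, aa, Y#)
  read a, top Y: go to s, push YY → (s, a, YY#)
  read a, top Y: go to q, push ε → (q, ε, Y#)
All input consumed in state q with stack Y#.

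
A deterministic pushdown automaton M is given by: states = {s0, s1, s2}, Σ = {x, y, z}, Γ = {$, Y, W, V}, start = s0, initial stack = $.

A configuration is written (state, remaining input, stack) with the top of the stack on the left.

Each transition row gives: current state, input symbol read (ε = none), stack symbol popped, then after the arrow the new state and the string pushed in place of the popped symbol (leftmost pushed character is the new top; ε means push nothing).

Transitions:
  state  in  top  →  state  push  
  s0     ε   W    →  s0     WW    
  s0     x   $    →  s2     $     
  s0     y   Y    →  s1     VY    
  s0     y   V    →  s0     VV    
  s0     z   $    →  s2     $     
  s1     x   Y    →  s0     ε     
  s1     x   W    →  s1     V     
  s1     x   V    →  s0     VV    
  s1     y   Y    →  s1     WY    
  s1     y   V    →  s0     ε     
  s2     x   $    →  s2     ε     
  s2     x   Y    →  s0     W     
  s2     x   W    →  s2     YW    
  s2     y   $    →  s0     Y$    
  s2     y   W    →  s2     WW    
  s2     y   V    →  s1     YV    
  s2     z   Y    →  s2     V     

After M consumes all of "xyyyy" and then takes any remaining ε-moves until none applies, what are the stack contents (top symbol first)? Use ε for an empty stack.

(s0, xyyyy, $) ⊢ (s2, yyyy, $) ⊢ (s0, yyy, Y$) ⊢ (s1, yy, VY$) ⊢ (s0, y, Y$) ⊢ (s1, ε, VY$)
All input consumed in state s1 with stack VY$.

VY$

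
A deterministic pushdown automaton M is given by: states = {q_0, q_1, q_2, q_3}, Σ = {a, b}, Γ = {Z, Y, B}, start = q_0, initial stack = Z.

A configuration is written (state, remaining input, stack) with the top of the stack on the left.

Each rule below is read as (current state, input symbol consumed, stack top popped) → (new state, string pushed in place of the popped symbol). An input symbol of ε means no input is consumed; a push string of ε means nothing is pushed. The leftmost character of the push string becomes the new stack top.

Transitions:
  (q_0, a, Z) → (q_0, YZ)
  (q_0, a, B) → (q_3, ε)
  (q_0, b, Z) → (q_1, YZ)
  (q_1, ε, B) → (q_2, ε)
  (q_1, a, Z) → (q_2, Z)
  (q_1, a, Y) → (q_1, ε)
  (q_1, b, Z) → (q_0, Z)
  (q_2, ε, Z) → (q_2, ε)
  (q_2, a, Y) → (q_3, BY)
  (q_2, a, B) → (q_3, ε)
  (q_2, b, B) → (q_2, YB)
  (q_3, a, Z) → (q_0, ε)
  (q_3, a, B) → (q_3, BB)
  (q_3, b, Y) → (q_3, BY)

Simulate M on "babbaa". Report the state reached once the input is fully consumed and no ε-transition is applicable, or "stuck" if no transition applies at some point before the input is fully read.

(q_0, babbaa, Z)
  read b, top Z: go to q_1, push YZ → (q_1, abbaa, YZ)
  read a, top Y: go to q_1, push ε → (q_1, bbaa, Z)
  read b, top Z: go to q_0, push Z → (q_0, baa, Z)
  read b, top Z: go to q_1, push YZ → (q_1, aa, YZ)
  read a, top Y: go to q_1, push ε → (q_1, a, Z)
  read a, top Z: go to q_2, push Z → (q_2, ε, Z)
  ε-move, top Z: go to q_2, push ε → (q_2, ε, ε)
All input consumed; M is in state q_2.

q_2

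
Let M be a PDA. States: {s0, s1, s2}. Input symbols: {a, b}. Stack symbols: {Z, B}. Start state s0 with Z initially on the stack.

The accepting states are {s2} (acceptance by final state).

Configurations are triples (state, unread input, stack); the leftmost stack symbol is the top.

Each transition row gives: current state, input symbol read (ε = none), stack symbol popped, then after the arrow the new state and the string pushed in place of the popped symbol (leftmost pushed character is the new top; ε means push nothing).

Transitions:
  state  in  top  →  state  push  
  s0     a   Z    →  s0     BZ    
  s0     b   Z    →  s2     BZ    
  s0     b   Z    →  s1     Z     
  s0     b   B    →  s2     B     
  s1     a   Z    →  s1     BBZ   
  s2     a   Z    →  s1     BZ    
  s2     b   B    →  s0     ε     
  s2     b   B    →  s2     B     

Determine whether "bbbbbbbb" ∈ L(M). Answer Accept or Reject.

Accept

One accepting computation: (s0, bbbbbbbb, Z) ⊢ (s2, bbbbbbb, BZ) ⊢ (s0, bbbbbb, Z) ⊢ (s2, bbbbb, BZ) ⊢ (s0, bbbb, Z) ⊢ (s2, bbb, BZ) ⊢ (s0, bb, Z) ⊢ (s2, b, BZ) ⊢ (s2, ε, BZ)
All input consumed and state s2 ∈ F.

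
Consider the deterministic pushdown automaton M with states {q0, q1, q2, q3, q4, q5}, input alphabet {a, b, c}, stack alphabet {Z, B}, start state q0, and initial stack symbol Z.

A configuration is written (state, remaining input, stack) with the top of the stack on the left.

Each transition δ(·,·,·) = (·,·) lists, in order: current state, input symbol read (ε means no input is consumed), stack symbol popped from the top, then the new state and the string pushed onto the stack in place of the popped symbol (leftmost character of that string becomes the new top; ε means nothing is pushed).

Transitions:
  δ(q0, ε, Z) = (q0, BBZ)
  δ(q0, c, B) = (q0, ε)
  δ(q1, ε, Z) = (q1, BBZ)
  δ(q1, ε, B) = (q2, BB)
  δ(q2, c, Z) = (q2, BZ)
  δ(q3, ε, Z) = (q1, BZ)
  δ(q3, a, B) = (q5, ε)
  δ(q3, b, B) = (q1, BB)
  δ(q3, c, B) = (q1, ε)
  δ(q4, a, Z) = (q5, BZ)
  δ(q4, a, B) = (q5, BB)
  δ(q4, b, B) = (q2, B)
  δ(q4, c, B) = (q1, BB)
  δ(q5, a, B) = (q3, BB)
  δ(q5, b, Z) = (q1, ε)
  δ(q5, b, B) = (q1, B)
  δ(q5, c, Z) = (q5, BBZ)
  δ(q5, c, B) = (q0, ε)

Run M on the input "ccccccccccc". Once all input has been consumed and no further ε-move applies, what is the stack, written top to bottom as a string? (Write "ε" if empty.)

(q0, ccccccccccc, Z) ⊢ (q0, ccccccccccc, BBZ) ⊢ (q0, cccccccccc, BZ) ⊢ (q0, ccccccccc, Z) ⊢ (q0, ccccccccc, BBZ) ⊢ (q0, cccccccc, BZ) ⊢ (q0, ccccccc, Z) ⊢ (q0, ccccccc, BBZ) ⊢ (q0, cccccc, BZ) ⊢ (q0, ccccc, Z) ⊢ (q0, ccccc, BBZ) ⊢ (q0, cccc, BZ) ⊢ (q0, ccc, Z) ⊢ (q0, ccc, BBZ) ⊢ (q0, cc, BZ) ⊢ (q0, c, Z) ⊢ (q0, c, BBZ) ⊢ (q0, ε, BZ)
All input consumed in state q0 with stack BZ.

BZ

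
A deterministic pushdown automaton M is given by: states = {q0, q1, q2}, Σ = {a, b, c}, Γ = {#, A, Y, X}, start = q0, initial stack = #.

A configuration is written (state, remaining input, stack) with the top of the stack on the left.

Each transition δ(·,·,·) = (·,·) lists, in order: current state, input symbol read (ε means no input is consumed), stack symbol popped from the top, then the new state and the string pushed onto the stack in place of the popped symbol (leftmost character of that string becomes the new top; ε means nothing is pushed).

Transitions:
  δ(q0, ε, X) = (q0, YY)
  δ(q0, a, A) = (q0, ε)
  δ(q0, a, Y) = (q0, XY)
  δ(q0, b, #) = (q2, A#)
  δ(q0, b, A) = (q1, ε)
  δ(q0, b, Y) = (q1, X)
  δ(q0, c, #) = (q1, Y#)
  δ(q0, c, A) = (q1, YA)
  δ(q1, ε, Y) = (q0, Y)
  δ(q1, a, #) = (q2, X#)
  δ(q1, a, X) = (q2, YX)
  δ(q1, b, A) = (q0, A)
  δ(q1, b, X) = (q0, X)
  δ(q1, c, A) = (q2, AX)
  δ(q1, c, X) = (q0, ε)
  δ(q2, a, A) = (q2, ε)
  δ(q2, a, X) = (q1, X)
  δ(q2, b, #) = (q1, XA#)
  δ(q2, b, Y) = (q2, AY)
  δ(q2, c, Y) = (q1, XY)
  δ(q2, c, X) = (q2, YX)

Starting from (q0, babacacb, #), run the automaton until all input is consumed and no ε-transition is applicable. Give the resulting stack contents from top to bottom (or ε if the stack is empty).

(q0, babacacb, #)
  read b, top #: go to q2, push A# → (q2, abacacb, A#)
  read a, top A: go to q2, push ε → (q2, bacacb, #)
  read b, top #: go to q1, push XA# → (q1, acacb, XA#)
  read a, top X: go to q2, push YX → (q2, cacb, YXA#)
  read c, top Y: go to q1, push XY → (q1, acb, XYXA#)
  read a, top X: go to q2, push YX → (q2, cb, YXYXA#)
  read c, top Y: go to q1, push XY → (q1, b, XYXYXA#)
  read b, top X: go to q0, push X → (q0, ε, XYXYXA#)
  ε-move, top X: go to q0, push YY → (q0, ε, YYYXYXA#)
All input consumed in state q0 with stack YYYXYXA#.

YYYXYXA#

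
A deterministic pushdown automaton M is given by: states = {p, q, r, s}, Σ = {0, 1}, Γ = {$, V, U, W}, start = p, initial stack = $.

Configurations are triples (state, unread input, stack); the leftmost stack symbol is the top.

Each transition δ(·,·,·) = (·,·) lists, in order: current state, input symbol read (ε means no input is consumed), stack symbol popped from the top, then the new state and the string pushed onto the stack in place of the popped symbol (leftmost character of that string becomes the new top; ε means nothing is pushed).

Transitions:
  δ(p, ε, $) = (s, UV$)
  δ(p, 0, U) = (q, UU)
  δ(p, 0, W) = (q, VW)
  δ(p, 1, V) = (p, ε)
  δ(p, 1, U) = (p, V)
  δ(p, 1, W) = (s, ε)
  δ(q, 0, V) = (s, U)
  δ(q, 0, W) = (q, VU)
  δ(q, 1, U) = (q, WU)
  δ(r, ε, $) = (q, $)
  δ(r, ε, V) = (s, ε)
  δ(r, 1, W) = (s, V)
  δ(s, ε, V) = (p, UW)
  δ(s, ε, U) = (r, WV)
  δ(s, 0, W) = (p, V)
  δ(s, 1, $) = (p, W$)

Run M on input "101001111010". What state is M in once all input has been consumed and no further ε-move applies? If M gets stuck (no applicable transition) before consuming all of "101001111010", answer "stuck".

q

(p, 101001111010, $)
  ε-move, top $: go to s, push UV$ → (s, 101001111010, UV$)
  ε-move, top U: go to r, push WV → (r, 101001111010, WVV$)
  read 1, top W: go to s, push V → (s, 01001111010, VVV$)
  ε-move, top V: go to p, push UW → (p, 01001111010, UWVV$)
  read 0, top U: go to q, push UU → (q, 1001111010, UUWVV$)
  read 1, top U: go to q, push WU → (q, 001111010, WUUWVV$)
  read 0, top W: go to q, push VU → (q, 01111010, VUUUWVV$)
  read 0, top V: go to s, push U → (s, 1111010, UUUUWVV$)
  ε-move, top U: go to r, push WV → (r, 1111010, WVUUUWVV$)
  read 1, top W: go to s, push V → (s, 111010, VVUUUWVV$)
  ε-move, top V: go to p, push UW → (p, 111010, UWVUUUWVV$)
  read 1, top U: go to p, push V → (p, 11010, VWVUUUWVV$)
  read 1, top V: go to p, push ε → (p, 1010, WVUUUWVV$)
  read 1, top W: go to s, push ε → (s, 010, VUUUWVV$)
  ε-move, top V: go to p, push UW → (p, 010, UWUUUWVV$)
  read 0, top U: go to q, push UU → (q, 10, UUWUUUWVV$)
  read 1, top U: go to q, push WU → (q, 0, WUUWUUUWVV$)
  read 0, top W: go to q, push VU → (q, ε, VUUUWUUUWVV$)
All input consumed; M is in state q.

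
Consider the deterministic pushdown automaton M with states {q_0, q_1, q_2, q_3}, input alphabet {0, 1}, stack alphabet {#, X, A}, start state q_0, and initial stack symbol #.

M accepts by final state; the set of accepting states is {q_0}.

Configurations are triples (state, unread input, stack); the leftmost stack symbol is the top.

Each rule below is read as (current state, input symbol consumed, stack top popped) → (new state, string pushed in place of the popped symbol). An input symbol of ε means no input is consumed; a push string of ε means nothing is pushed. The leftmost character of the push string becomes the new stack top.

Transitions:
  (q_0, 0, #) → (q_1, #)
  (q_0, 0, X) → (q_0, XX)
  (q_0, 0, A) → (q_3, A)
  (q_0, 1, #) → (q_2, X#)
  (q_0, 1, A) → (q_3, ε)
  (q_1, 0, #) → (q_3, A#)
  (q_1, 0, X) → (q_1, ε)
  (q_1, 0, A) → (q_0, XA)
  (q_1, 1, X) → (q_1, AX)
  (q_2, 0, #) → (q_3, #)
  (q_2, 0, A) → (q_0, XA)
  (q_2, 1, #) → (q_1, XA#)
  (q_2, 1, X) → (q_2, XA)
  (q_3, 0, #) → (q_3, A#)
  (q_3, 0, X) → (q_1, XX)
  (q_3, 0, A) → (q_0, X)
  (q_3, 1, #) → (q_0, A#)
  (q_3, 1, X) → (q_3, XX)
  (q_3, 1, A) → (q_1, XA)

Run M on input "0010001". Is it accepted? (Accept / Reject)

Reject

(q_0, 0010001, #) ⊢ (q_1, 010001, #) ⊢ (q_3, 10001, A#) ⊢ (q_1, 0001, XA#) ⊢ (q_1, 001, A#) ⊢ (q_0, 01, XA#) ⊢ (q_0, 1, XXA#)
No transition applies at (q_0, 1, XXA#); input not fully consumed.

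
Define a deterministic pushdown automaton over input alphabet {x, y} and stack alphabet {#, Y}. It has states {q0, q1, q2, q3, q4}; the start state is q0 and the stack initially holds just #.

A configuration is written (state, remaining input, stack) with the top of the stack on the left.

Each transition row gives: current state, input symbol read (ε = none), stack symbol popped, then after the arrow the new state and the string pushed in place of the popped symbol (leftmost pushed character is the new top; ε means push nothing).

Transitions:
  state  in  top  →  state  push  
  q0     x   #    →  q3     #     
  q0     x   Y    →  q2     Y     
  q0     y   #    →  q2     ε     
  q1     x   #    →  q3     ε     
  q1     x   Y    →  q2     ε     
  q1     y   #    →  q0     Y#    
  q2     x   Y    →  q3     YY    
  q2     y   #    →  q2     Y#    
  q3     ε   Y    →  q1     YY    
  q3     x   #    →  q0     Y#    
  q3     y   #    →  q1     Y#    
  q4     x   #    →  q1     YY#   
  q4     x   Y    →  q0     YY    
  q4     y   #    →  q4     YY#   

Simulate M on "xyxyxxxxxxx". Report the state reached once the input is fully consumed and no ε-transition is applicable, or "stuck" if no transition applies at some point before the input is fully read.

(q0, xyxyxxxxxxx, #) ⊢ (q3, yxyxxxxxxx, #) ⊢ (q1, xyxxxxxxx, Y#) ⊢ (q2, yxxxxxxx, #) ⊢ (q2, xxxxxxx, Y#) ⊢ (q3, xxxxxx, YY#) ⊢ (q1, xxxxxx, YYY#) ⊢ (q2, xxxxx, YY#) ⊢ (q3, xxxx, YYY#) ⊢ (q1, xxxx, YYYY#) ⊢ (q2, xxx, YYY#) ⊢ (q3, xx, YYYY#) ⊢ (q1, xx, YYYYY#) ⊢ (q2, x, YYYY#) ⊢ (q3, ε, YYYYY#) ⊢ (q1, ε, YYYYYY#)
All input consumed; M is in state q1.

q1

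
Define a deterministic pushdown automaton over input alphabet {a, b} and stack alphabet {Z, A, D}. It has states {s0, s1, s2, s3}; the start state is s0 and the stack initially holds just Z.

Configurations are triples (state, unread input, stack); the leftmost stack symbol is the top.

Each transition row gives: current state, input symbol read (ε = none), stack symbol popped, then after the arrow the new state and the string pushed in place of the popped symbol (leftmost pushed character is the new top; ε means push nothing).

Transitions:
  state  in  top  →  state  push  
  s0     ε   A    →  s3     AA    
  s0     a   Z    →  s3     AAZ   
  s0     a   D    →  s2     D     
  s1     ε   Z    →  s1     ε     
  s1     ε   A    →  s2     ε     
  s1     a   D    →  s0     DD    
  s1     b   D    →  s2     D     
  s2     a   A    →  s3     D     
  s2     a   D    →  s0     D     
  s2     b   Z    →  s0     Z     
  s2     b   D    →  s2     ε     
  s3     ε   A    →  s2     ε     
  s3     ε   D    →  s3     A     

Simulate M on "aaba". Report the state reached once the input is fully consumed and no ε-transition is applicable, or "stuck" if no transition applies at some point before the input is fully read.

s2

(s0, aaba, Z) ⊢ (s3, aba, AAZ) ⊢ (s2, aba, AZ) ⊢ (s3, ba, DZ) ⊢ (s3, ba, AZ) ⊢ (s2, ba, Z) ⊢ (s0, a, Z) ⊢ (s3, ε, AAZ) ⊢ (s2, ε, AZ)
All input consumed; M is in state s2.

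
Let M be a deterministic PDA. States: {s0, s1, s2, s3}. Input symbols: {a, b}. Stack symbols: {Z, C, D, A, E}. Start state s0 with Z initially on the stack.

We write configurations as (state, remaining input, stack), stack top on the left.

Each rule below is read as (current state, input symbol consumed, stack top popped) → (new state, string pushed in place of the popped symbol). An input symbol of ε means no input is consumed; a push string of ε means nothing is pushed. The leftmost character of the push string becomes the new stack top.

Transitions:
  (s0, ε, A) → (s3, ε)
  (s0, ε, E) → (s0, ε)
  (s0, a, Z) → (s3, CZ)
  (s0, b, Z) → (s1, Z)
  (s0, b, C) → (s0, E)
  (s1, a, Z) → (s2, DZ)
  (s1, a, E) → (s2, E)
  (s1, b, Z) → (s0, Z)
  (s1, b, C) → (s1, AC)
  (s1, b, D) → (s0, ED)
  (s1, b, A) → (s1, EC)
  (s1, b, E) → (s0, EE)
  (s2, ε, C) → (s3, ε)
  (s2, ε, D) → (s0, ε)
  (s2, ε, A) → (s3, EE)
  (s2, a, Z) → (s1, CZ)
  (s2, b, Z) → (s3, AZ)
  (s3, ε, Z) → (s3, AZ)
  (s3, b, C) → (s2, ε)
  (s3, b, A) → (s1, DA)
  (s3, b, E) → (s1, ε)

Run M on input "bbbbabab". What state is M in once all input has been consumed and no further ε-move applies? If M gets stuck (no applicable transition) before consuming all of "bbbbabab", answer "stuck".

(s0, bbbbabab, Z)
  read b, top Z: go to s1, push Z → (s1, bbbabab, Z)
  read b, top Z: go to s0, push Z → (s0, bbabab, Z)
  read b, top Z: go to s1, push Z → (s1, babab, Z)
  read b, top Z: go to s0, push Z → (s0, abab, Z)
  read a, top Z: go to s3, push CZ → (s3, bab, CZ)
  read b, top C: go to s2, push ε → (s2, ab, Z)
  read a, top Z: go to s1, push CZ → (s1, b, CZ)
  read b, top C: go to s1, push AC → (s1, ε, ACZ)
All input consumed; M is in state s1.

s1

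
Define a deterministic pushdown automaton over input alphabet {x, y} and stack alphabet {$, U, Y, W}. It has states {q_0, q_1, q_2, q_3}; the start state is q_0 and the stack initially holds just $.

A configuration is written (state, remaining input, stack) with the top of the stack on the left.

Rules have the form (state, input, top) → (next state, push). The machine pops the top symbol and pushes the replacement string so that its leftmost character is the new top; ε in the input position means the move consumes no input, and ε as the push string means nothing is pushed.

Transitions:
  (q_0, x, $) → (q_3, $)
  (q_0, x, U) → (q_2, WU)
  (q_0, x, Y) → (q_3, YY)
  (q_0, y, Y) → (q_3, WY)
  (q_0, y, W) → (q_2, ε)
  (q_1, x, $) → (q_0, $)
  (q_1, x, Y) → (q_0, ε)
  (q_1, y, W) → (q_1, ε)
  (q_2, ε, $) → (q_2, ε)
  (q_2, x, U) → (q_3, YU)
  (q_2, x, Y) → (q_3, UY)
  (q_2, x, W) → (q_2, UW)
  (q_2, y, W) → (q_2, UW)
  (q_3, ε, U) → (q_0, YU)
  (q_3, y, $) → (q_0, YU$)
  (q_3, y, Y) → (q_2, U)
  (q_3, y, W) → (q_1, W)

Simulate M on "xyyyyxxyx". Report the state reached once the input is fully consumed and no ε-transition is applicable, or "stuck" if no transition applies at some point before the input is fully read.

q_3

(q_0, xyyyyxxyx, $)
  read x, top $: go to q_3, push $ → (q_3, yyyyxxyx, $)
  read y, top $: go to q_0, push YU$ → (q_0, yyyxxyx, YU$)
  read y, top Y: go to q_3, push WY → (q_3, yyxxyx, WYU$)
  read y, top W: go to q_1, push W → (q_1, yxxyx, WYU$)
  read y, top W: go to q_1, push ε → (q_1, xxyx, YU$)
  read x, top Y: go to q_0, push ε → (q_0, xyx, U$)
  read x, top U: go to q_2, push WU → (q_2, yx, WU$)
  read y, top W: go to q_2, push UW → (q_2, x, UWU$)
  read x, top U: go to q_3, push YU → (q_3, ε, YUWU$)
All input consumed; M is in state q_3.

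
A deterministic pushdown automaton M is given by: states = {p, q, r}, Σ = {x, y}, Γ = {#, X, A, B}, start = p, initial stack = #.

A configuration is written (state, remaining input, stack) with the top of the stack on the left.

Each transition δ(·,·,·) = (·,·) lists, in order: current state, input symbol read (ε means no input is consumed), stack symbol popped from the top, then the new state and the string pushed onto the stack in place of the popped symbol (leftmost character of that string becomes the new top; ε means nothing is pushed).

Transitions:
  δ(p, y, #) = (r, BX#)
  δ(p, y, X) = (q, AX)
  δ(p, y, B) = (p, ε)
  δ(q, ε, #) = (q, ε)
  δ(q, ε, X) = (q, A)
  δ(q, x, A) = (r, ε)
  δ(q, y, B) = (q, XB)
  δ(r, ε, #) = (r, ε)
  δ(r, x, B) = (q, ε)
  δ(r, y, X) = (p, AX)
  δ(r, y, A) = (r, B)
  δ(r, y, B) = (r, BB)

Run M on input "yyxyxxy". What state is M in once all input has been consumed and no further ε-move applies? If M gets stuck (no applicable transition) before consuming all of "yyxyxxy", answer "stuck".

(p, yyxyxxy, #)
  read y, top #: go to r, push BX# → (r, yxyxxy, BX#)
  read y, top B: go to r, push BB → (r, xyxxy, BBX#)
  read x, top B: go to q, push ε → (q, yxxy, BX#)
  read y, top B: go to q, push XB → (q, xxy, XBX#)
  ε-move, top X: go to q, push A → (q, xxy, ABX#)
  read x, top A: go to r, push ε → (r, xy, BX#)
  read x, top B: go to q, push ε → (q, y, X#)
  ε-move, top X: go to q, push A → (q, y, A#)
No transition for (q, y, top A); M blocks with input y remaining.

stuck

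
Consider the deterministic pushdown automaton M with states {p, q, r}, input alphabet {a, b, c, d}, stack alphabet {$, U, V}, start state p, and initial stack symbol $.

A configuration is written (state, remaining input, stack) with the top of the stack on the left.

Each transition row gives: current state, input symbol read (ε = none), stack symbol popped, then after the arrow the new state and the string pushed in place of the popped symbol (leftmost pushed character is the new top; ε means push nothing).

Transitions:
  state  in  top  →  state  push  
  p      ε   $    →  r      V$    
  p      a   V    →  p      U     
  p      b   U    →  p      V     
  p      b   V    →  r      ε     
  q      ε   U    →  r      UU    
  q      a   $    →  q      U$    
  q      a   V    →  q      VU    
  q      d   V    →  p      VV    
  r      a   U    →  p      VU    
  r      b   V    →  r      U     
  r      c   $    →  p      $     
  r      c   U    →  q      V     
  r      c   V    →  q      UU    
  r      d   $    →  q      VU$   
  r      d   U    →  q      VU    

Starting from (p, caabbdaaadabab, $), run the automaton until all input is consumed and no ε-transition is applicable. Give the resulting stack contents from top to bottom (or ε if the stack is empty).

VVUUUUUU$

(p, caabbdaaadabab, $)
  ε-move, top $: go to r, push V$ → (r, caabbdaaadabab, V$)
  read c, top V: go to q, push UU → (q, aabbdaaadabab, UU$)
  ε-move, top U: go to r, push UU → (r, aabbdaaadabab, UUU$)
  read a, top U: go to p, push VU → (p, abbdaaadabab, VUUU$)
  read a, top V: go to p, push U → (p, bbdaaadabab, UUUU$)
  read b, top U: go to p, push V → (p, bdaaadabab, VUUU$)
  read b, top V: go to r, push ε → (r, daaadabab, UUU$)
  read d, top U: go to q, push VU → (q, aaadabab, VUUU$)
  read a, top V: go to q, push VU → (q, aadabab, VUUUU$)
  read a, top V: go to q, push VU → (q, adabab, VUUUUU$)
  read a, top V: go to q, push VU → (q, dabab, VUUUUUU$)
  read d, top V: go to p, push VV → (p, abab, VVUUUUUU$)
  read a, top V: go to p, push U → (p, bab, UVUUUUUU$)
  read b, top U: go to p, push V → (p, ab, VVUUUUUU$)
  read a, top V: go to p, push U → (p, b, UVUUUUUU$)
  read b, top U: go to p, push V → (p, ε, VVUUUUUU$)
All input consumed in state p with stack VVUUUUUU$.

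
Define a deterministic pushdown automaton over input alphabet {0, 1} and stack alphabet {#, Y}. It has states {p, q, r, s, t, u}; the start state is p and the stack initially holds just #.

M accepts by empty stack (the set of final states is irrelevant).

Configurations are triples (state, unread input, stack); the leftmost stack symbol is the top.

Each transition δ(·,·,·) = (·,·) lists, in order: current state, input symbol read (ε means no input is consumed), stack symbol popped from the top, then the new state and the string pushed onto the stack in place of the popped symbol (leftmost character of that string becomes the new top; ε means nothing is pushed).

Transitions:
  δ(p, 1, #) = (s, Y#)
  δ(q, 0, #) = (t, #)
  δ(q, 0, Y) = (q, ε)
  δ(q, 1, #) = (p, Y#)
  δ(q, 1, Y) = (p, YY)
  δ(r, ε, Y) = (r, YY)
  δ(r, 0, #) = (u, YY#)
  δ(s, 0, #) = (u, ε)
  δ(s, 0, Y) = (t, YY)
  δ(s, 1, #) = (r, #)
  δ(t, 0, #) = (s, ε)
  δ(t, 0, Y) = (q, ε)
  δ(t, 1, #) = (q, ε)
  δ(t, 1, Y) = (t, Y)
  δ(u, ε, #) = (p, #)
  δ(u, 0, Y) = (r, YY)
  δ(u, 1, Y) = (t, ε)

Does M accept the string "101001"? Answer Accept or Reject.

(p, 101001, #) ⊢ (s, 01001, Y#) ⊢ (t, 1001, YY#) ⊢ (t, 001, YY#) ⊢ (q, 01, Y#) ⊢ (q, 1, #) ⊢ (p, ε, Y#)
All input consumed; stack is Y#, not empty, and no further ε-move applies.

Reject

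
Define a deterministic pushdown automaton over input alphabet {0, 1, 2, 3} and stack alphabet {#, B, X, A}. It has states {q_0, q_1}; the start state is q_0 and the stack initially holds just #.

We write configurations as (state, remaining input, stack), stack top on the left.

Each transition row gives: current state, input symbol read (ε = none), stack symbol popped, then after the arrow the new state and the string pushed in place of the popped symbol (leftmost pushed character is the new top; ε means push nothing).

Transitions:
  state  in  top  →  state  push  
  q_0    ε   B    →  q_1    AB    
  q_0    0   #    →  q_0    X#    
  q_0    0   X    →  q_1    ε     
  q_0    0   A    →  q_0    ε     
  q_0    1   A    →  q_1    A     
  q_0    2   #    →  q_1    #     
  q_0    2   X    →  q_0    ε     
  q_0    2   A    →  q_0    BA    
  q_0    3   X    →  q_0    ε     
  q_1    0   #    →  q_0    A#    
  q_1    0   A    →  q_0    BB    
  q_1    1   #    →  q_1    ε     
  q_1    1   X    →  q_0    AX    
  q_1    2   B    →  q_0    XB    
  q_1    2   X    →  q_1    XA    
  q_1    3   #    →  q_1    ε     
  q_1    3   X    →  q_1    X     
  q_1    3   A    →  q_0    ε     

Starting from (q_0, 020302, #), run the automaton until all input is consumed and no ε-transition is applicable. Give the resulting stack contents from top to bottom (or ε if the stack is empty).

(q_0, 020302, #)
  read 0, top #: go to q_0, push X# → (q_0, 20302, X#)
  read 2, top X: go to q_0, push ε → (q_0, 0302, #)
  read 0, top #: go to q_0, push X# → (q_0, 302, X#)
  read 3, top X: go to q_0, push ε → (q_0, 02, #)
  read 0, top #: go to q_0, push X# → (q_0, 2, X#)
  read 2, top X: go to q_0, push ε → (q_0, ε, #)
All input consumed in state q_0 with stack #.

#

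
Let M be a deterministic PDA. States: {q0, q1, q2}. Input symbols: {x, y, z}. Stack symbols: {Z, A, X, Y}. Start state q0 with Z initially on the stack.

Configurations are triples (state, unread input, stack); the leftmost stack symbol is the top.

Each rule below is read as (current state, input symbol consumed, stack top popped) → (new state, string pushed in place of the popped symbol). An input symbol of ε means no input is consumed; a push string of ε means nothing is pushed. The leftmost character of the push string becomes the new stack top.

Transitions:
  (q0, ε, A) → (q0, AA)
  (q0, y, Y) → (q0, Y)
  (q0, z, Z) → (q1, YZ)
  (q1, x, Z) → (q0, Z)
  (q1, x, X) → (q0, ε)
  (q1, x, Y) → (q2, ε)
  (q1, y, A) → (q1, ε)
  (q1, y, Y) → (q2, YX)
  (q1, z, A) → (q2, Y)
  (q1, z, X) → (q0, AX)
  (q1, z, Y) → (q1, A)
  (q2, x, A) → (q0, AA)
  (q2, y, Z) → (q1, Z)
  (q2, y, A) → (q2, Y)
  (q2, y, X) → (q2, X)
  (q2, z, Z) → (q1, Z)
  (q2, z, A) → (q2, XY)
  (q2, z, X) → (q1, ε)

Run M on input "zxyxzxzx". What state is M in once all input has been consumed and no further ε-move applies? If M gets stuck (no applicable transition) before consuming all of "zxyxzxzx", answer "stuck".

(q0, zxyxzxzx, Z)
  read z, top Z: go to q1, push YZ → (q1, xyxzxzx, YZ)
  read x, top Y: go to q2, push ε → (q2, yxzxzx, Z)
  read y, top Z: go to q1, push Z → (q1, xzxzx, Z)
  read x, top Z: go to q0, push Z → (q0, zxzx, Z)
  read z, top Z: go to q1, push YZ → (q1, xzx, YZ)
  read x, top Y: go to q2, push ε → (q2, zx, Z)
  read z, top Z: go to q1, push Z → (q1, x, Z)
  read x, top Z: go to q0, push Z → (q0, ε, Z)
All input consumed; M is in state q0.

q0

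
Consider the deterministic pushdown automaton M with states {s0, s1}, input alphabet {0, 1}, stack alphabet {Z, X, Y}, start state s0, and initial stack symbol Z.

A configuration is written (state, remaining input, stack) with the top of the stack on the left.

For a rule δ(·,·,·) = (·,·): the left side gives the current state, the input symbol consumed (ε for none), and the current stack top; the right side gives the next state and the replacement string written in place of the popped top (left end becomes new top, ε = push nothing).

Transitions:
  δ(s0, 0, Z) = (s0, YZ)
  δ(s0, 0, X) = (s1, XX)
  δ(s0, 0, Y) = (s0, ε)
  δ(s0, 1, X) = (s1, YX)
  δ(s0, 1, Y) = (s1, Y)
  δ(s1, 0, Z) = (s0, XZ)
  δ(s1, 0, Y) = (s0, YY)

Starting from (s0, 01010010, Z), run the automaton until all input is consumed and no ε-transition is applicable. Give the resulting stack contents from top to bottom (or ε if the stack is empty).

(s0, 01010010, Z)
  read 0, top Z: go to s0, push YZ → (s0, 1010010, YZ)
  read 1, top Y: go to s1, push Y → (s1, 010010, YZ)
  read 0, top Y: go to s0, push YY → (s0, 10010, YYZ)
  read 1, top Y: go to s1, push Y → (s1, 0010, YYZ)
  read 0, top Y: go to s0, push YY → (s0, 010, YYYZ)
  read 0, top Y: go to s0, push ε → (s0, 10, YYZ)
  read 1, top Y: go to s1, push Y → (s1, 0, YYZ)
  read 0, top Y: go to s0, push YY → (s0, ε, YYYZ)
All input consumed in state s0 with stack YYYZ.

YYYZ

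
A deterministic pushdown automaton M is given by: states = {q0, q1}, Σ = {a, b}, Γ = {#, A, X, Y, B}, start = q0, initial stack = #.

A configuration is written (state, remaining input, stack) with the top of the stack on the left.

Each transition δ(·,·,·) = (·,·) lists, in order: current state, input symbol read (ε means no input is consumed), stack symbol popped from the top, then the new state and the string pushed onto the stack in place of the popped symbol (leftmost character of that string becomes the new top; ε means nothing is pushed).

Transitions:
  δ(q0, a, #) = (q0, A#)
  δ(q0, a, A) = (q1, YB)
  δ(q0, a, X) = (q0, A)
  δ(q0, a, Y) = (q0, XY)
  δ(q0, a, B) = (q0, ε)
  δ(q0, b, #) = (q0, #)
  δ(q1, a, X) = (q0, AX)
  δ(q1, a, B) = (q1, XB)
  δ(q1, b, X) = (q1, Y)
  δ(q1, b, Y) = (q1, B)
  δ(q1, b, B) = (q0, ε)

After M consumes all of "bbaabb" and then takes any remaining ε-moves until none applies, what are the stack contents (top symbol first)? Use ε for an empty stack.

(q0, bbaabb, #) ⊢ (q0, baabb, #) ⊢ (q0, aabb, #) ⊢ (q0, abb, A#) ⊢ (q1, bb, YB#) ⊢ (q1, b, BB#) ⊢ (q0, ε, B#)
All input consumed in state q0 with stack B#.

B#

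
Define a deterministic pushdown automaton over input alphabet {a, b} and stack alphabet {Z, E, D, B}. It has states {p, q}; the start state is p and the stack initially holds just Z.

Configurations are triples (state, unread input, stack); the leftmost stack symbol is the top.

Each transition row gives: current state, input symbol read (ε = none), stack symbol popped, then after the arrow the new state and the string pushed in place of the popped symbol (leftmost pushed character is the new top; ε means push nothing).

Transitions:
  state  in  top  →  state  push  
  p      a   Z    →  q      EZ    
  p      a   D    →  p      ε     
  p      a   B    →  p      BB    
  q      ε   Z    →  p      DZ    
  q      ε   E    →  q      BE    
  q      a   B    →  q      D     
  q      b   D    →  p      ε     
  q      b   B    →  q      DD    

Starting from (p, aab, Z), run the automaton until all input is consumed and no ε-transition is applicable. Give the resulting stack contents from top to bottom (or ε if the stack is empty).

EZ

(p, aab, Z)
  read a, top Z: go to q, push EZ → (q, ab, EZ)
  ε-move, top E: go to q, push BE → (q, ab, BEZ)
  read a, top B: go to q, push D → (q, b, DEZ)
  read b, top D: go to p, push ε → (p, ε, EZ)
All input consumed in state p with stack EZ.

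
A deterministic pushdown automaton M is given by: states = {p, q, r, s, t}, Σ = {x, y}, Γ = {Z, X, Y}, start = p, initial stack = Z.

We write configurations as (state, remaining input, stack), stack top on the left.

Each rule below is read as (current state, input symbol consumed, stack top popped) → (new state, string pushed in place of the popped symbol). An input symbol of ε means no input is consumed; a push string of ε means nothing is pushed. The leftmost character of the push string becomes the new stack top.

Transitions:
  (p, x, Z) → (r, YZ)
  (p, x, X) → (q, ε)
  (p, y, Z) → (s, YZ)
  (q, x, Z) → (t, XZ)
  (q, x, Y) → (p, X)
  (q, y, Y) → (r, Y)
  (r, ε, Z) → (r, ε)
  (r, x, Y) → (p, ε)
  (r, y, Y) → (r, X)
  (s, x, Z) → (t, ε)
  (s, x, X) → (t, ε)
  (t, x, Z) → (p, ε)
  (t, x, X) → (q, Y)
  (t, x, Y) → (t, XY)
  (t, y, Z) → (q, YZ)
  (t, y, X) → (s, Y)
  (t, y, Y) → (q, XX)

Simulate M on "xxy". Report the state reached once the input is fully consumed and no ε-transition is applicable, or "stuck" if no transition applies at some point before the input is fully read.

(p, xxy, Z)
  read x, top Z: go to r, push YZ → (r, xy, YZ)
  read x, top Y: go to p, push ε → (p, y, Z)
  read y, top Z: go to s, push YZ → (s, ε, YZ)
All input consumed; M is in state s.

s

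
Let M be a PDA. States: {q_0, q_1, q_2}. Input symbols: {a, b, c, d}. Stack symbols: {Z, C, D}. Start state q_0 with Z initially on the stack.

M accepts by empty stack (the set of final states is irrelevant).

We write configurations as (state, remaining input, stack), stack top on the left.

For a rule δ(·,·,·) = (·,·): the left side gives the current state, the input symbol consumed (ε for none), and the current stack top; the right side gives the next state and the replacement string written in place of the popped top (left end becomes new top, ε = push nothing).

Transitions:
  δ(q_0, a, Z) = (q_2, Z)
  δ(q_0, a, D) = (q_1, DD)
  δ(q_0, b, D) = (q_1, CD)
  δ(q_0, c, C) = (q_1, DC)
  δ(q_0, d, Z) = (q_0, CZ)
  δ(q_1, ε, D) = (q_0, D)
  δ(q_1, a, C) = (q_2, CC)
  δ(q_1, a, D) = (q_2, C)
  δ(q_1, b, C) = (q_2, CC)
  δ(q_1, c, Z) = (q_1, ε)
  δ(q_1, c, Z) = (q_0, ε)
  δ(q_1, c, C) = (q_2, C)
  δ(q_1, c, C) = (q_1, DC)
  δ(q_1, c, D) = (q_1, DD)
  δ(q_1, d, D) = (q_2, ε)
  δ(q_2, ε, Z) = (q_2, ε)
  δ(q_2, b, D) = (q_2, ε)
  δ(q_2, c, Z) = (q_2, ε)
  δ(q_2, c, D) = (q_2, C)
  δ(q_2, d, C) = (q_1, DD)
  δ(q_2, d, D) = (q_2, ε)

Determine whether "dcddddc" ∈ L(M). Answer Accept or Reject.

Accept

One accepting computation: (q_0, dcddddc, Z) ⊢ (q_0, cddddc, CZ) ⊢ (q_1, ddddc, DCZ) ⊢ (q_2, dddc, CZ) ⊢ (q_1, ddc, DDZ) ⊢ (q_2, dc, DZ) ⊢ (q_2, c, Z) ⊢ (q_2, ε, ε)
All input consumed and the stack is empty.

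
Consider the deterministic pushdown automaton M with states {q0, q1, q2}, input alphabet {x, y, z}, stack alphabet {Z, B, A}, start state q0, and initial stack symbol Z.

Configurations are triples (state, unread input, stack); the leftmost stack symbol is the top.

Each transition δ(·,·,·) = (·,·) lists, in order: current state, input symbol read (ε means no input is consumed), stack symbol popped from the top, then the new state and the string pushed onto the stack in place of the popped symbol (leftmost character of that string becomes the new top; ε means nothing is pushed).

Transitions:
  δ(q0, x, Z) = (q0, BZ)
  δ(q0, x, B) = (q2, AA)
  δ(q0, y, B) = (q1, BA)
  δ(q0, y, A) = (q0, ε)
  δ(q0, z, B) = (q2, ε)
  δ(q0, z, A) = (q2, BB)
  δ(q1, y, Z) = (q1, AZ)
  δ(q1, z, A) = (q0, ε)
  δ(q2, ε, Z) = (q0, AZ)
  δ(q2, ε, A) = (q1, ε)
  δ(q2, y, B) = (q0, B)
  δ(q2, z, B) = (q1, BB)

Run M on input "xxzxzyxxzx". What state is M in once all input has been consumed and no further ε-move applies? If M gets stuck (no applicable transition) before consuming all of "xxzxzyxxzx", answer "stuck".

q0

(q0, xxzxzyxxzx, Z) ⊢ (q0, xzxzyxxzx, BZ) ⊢ (q2, zxzyxxzx, AAZ) ⊢ (q1, zxzyxxzx, AZ) ⊢ (q0, xzyxxzx, Z) ⊢ (q0, zyxxzx, BZ) ⊢ (q2, yxxzx, Z) ⊢ (q0, yxxzx, AZ) ⊢ (q0, xxzx, Z) ⊢ (q0, xzx, BZ) ⊢ (q2, zx, AAZ) ⊢ (q1, zx, AZ) ⊢ (q0, x, Z) ⊢ (q0, ε, BZ)
All input consumed; M is in state q0.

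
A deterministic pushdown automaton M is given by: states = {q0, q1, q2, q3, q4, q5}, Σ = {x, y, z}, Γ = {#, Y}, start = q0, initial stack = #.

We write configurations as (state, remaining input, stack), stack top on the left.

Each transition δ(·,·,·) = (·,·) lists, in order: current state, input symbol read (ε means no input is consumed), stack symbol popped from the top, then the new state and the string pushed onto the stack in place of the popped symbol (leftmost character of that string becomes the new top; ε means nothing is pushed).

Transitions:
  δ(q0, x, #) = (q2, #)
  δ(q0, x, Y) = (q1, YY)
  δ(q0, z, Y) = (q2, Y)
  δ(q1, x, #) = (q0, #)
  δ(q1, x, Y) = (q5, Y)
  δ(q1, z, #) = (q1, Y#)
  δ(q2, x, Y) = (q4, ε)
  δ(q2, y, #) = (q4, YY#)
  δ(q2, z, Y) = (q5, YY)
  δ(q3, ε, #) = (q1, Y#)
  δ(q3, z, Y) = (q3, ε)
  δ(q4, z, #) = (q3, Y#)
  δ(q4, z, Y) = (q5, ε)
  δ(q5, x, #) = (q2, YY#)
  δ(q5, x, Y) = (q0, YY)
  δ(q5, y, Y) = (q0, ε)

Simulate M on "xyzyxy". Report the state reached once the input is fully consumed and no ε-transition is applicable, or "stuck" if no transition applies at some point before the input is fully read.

(q0, xyzyxy, #)
  read x, top #: go to q2, push # → (q2, yzyxy, #)
  read y, top #: go to q4, push YY# → (q4, zyxy, YY#)
  read z, top Y: go to q5, push ε → (q5, yxy, Y#)
  read y, top Y: go to q0, push ε → (q0, xy, #)
  read x, top #: go to q2, push # → (q2, y, #)
  read y, top #: go to q4, push YY# → (q4, ε, YY#)
All input consumed; M is in state q4.

q4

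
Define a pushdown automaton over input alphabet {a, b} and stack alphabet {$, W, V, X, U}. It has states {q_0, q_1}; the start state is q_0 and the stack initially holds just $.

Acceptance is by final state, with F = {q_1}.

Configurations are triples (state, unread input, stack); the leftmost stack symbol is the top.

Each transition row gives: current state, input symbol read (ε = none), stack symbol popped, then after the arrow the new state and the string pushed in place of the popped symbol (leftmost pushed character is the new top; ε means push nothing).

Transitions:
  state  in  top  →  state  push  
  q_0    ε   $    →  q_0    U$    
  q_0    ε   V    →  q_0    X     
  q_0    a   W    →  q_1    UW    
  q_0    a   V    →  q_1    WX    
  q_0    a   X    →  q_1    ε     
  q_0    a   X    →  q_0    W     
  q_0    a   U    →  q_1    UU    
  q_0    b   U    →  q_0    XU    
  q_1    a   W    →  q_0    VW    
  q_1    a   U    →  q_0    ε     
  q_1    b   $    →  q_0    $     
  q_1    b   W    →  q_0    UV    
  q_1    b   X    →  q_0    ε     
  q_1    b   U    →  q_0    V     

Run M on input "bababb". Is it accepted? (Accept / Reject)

Reject

No computation consumes all input and reaches a final state.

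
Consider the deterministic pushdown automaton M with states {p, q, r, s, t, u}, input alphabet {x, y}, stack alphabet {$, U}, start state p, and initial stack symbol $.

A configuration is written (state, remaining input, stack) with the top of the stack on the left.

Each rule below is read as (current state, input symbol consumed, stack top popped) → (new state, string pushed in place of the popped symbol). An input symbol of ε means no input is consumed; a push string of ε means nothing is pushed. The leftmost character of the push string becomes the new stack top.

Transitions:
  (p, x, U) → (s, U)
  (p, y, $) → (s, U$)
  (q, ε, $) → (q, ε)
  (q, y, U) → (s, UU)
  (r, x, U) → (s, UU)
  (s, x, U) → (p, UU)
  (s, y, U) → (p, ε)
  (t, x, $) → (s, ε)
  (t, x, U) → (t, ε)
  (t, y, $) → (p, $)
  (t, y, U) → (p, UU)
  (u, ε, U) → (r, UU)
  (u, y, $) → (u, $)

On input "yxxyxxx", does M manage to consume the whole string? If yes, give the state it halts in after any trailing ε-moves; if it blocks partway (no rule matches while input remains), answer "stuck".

(p, yxxyxxx, $) ⊢ (s, xxyxxx, U$) ⊢ (p, xyxxx, UU$) ⊢ (s, yxxx, UU$) ⊢ (p, xxx, U$) ⊢ (s, xx, U$) ⊢ (p, x, UU$) ⊢ (s, ε, UU$)
All input consumed; M is in state s.

s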